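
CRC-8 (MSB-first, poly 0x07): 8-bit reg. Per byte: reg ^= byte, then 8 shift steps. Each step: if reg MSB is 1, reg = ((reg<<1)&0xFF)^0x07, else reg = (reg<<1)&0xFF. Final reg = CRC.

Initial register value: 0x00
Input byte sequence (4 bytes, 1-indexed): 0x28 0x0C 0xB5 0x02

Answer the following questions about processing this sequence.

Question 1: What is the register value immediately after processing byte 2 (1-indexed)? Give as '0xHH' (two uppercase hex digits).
Answer: 0x22

Derivation:
After byte 1 (0x28): reg=0xD8
After byte 2 (0x0C): reg=0x22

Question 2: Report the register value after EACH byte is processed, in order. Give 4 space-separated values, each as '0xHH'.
0xD8 0x22 0xEC 0x84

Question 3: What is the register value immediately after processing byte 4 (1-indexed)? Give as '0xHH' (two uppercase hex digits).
After byte 1 (0x28): reg=0xD8
After byte 2 (0x0C): reg=0x22
After byte 3 (0xB5): reg=0xEC
After byte 4 (0x02): reg=0x84

Answer: 0x84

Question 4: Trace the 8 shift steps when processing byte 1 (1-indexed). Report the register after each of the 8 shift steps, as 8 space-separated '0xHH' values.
Register before byte 1: 0x00
After XOR with byte 0x28: 0x28

Answer: 0x50 0xA0 0x47 0x8E 0x1B 0x36 0x6C 0xD8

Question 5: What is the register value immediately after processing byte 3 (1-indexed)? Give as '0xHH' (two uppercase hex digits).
Answer: 0xEC

Derivation:
After byte 1 (0x28): reg=0xD8
After byte 2 (0x0C): reg=0x22
After byte 3 (0xB5): reg=0xEC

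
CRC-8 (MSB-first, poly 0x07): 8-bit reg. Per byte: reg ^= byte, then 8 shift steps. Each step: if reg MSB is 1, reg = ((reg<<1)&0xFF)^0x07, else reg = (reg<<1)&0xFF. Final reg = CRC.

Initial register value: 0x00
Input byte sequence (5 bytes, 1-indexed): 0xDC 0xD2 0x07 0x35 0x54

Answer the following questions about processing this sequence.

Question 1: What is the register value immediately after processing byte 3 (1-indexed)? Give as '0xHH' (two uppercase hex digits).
After byte 1 (0xDC): reg=0x1A
After byte 2 (0xD2): reg=0x76
After byte 3 (0x07): reg=0x50

Answer: 0x50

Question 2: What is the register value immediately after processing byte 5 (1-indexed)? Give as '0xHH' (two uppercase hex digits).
After byte 1 (0xDC): reg=0x1A
After byte 2 (0xD2): reg=0x76
After byte 3 (0x07): reg=0x50
After byte 4 (0x35): reg=0x3C
After byte 5 (0x54): reg=0x1F

Answer: 0x1F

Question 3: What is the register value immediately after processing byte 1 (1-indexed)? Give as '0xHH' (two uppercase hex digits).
Answer: 0x1A

Derivation:
After byte 1 (0xDC): reg=0x1A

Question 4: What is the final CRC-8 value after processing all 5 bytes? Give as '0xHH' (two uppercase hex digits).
After byte 1 (0xDC): reg=0x1A
After byte 2 (0xD2): reg=0x76
After byte 3 (0x07): reg=0x50
After byte 4 (0x35): reg=0x3C
After byte 5 (0x54): reg=0x1F

Answer: 0x1F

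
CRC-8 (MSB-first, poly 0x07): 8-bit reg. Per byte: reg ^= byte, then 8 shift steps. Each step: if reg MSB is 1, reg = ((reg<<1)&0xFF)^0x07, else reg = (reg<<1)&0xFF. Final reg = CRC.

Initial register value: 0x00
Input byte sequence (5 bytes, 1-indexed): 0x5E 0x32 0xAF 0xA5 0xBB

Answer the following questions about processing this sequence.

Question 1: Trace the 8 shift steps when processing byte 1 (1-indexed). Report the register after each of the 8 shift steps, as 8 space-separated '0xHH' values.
Register before byte 1: 0x00
After XOR with byte 0x5E: 0x5E

Answer: 0xBC 0x7F 0xFE 0xFB 0xF1 0xE5 0xCD 0x9D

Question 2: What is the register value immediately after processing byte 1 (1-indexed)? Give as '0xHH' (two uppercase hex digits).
Answer: 0x9D

Derivation:
After byte 1 (0x5E): reg=0x9D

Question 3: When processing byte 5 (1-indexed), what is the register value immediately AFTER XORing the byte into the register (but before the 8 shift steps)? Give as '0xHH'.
Answer: 0x1D

Derivation:
Register before byte 5: 0xA6
Byte 5: 0xBB
0xA6 XOR 0xBB = 0x1D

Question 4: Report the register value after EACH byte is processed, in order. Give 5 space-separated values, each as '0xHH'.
0x9D 0x44 0x9F 0xA6 0x53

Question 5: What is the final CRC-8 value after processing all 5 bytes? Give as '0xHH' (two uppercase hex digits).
After byte 1 (0x5E): reg=0x9D
After byte 2 (0x32): reg=0x44
After byte 3 (0xAF): reg=0x9F
After byte 4 (0xA5): reg=0xA6
After byte 5 (0xBB): reg=0x53

Answer: 0x53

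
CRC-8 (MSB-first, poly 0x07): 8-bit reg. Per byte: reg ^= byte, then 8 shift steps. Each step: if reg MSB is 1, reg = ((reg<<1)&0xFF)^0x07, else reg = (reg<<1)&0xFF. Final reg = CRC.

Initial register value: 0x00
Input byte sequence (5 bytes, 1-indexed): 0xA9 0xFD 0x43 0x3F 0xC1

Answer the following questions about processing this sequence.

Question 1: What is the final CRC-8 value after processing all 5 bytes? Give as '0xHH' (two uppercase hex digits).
After byte 1 (0xA9): reg=0x56
After byte 2 (0xFD): reg=0x58
After byte 3 (0x43): reg=0x41
After byte 4 (0x3F): reg=0x7D
After byte 5 (0xC1): reg=0x3D

Answer: 0x3D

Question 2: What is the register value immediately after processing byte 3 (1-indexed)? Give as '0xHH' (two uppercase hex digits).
Answer: 0x41

Derivation:
After byte 1 (0xA9): reg=0x56
After byte 2 (0xFD): reg=0x58
After byte 3 (0x43): reg=0x41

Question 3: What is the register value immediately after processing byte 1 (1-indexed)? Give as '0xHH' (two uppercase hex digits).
Answer: 0x56

Derivation:
After byte 1 (0xA9): reg=0x56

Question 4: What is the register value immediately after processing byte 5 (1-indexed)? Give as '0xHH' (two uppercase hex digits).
Answer: 0x3D

Derivation:
After byte 1 (0xA9): reg=0x56
After byte 2 (0xFD): reg=0x58
After byte 3 (0x43): reg=0x41
After byte 4 (0x3F): reg=0x7D
After byte 5 (0xC1): reg=0x3D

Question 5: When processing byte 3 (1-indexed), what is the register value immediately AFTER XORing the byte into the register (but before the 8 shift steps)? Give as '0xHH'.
Register before byte 3: 0x58
Byte 3: 0x43
0x58 XOR 0x43 = 0x1B

Answer: 0x1B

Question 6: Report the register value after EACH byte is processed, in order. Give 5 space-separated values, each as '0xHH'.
0x56 0x58 0x41 0x7D 0x3D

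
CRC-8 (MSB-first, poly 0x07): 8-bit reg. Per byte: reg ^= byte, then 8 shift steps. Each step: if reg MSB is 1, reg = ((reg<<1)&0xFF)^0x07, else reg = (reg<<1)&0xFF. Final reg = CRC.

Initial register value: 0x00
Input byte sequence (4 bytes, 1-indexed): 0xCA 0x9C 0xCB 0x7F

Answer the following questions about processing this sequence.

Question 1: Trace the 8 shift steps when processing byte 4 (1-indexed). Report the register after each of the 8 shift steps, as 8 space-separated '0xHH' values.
Answer: 0x2E 0x5C 0xB8 0x77 0xEE 0xDB 0xB1 0x65

Derivation:
After byte 1 (0xCA): reg=0x78
After byte 2 (0x9C): reg=0xB2
After byte 3 (0xCB): reg=0x68
Register before byte 4: 0x68
After XOR with byte 0x7F: 0x17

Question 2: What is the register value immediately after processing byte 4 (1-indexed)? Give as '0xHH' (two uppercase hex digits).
After byte 1 (0xCA): reg=0x78
After byte 2 (0x9C): reg=0xB2
After byte 3 (0xCB): reg=0x68
After byte 4 (0x7F): reg=0x65

Answer: 0x65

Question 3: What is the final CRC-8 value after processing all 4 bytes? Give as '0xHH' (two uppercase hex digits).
Answer: 0x65

Derivation:
After byte 1 (0xCA): reg=0x78
After byte 2 (0x9C): reg=0xB2
After byte 3 (0xCB): reg=0x68
After byte 4 (0x7F): reg=0x65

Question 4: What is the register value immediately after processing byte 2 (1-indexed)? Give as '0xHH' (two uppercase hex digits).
Answer: 0xB2

Derivation:
After byte 1 (0xCA): reg=0x78
After byte 2 (0x9C): reg=0xB2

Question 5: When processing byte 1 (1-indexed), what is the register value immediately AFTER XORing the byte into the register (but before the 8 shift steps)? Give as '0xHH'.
Answer: 0xCA

Derivation:
Register before byte 1: 0x00
Byte 1: 0xCA
0x00 XOR 0xCA = 0xCA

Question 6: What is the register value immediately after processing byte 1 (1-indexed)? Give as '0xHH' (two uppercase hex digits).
After byte 1 (0xCA): reg=0x78

Answer: 0x78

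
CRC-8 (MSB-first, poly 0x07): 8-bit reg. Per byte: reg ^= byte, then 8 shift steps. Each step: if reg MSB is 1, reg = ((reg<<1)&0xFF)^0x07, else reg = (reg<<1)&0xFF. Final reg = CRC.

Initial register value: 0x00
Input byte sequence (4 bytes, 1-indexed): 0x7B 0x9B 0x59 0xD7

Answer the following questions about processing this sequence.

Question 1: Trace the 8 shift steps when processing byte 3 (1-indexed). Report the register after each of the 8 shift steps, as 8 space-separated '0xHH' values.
After byte 1 (0x7B): reg=0x66
After byte 2 (0x9B): reg=0xFD
Register before byte 3: 0xFD
After XOR with byte 0x59: 0xA4

Answer: 0x4F 0x9E 0x3B 0x76 0xEC 0xDF 0xB9 0x75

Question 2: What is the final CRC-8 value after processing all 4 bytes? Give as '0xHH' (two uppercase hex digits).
After byte 1 (0x7B): reg=0x66
After byte 2 (0x9B): reg=0xFD
After byte 3 (0x59): reg=0x75
After byte 4 (0xD7): reg=0x67

Answer: 0x67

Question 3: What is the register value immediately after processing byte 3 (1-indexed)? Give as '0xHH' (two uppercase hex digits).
Answer: 0x75

Derivation:
After byte 1 (0x7B): reg=0x66
After byte 2 (0x9B): reg=0xFD
After byte 3 (0x59): reg=0x75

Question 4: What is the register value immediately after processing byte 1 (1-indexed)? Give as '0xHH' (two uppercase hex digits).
After byte 1 (0x7B): reg=0x66

Answer: 0x66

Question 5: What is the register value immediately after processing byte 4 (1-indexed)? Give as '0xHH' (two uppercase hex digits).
After byte 1 (0x7B): reg=0x66
After byte 2 (0x9B): reg=0xFD
After byte 3 (0x59): reg=0x75
After byte 4 (0xD7): reg=0x67

Answer: 0x67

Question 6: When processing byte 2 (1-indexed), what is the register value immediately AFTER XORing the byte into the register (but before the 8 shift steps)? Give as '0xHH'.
Register before byte 2: 0x66
Byte 2: 0x9B
0x66 XOR 0x9B = 0xFD

Answer: 0xFD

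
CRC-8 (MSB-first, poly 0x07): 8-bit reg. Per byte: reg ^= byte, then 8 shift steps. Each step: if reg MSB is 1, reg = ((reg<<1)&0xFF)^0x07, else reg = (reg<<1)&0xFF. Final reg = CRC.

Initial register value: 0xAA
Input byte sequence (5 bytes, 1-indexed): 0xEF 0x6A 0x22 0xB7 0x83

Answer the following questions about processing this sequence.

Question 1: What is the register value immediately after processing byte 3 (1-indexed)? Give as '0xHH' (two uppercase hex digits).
Answer: 0xDF

Derivation:
After byte 1 (0xEF): reg=0xDC
After byte 2 (0x6A): reg=0x0B
After byte 3 (0x22): reg=0xDF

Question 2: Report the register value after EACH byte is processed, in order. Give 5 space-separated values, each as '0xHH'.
0xDC 0x0B 0xDF 0x1F 0xDD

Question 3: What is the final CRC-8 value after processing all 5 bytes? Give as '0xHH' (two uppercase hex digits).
Answer: 0xDD

Derivation:
After byte 1 (0xEF): reg=0xDC
After byte 2 (0x6A): reg=0x0B
After byte 3 (0x22): reg=0xDF
After byte 4 (0xB7): reg=0x1F
After byte 5 (0x83): reg=0xDD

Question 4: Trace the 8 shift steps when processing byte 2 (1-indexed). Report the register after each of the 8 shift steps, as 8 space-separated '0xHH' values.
After byte 1 (0xEF): reg=0xDC
Register before byte 2: 0xDC
After XOR with byte 0x6A: 0xB6

Answer: 0x6B 0xD6 0xAB 0x51 0xA2 0x43 0x86 0x0B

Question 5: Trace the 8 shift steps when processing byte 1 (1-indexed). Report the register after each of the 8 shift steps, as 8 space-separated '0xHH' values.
Answer: 0x8A 0x13 0x26 0x4C 0x98 0x37 0x6E 0xDC

Derivation:
Register before byte 1: 0xAA
After XOR with byte 0xEF: 0x45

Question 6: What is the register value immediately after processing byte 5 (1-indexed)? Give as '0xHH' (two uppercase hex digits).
After byte 1 (0xEF): reg=0xDC
After byte 2 (0x6A): reg=0x0B
After byte 3 (0x22): reg=0xDF
After byte 4 (0xB7): reg=0x1F
After byte 5 (0x83): reg=0xDD

Answer: 0xDD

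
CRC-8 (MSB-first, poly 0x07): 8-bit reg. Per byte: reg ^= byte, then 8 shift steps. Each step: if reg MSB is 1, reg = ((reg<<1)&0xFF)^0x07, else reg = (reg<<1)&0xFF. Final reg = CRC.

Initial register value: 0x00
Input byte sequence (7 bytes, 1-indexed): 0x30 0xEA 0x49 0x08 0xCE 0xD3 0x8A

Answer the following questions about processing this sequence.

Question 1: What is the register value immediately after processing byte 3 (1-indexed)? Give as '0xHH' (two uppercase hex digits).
Answer: 0xD8

Derivation:
After byte 1 (0x30): reg=0x90
After byte 2 (0xEA): reg=0x61
After byte 3 (0x49): reg=0xD8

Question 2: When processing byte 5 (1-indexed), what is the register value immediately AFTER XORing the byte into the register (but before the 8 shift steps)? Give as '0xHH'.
Answer: 0xF0

Derivation:
Register before byte 5: 0x3E
Byte 5: 0xCE
0x3E XOR 0xCE = 0xF0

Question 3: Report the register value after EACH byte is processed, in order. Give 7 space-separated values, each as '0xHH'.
0x90 0x61 0xD8 0x3E 0xDE 0x23 0x56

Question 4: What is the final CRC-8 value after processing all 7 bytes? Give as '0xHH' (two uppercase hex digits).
Answer: 0x56

Derivation:
After byte 1 (0x30): reg=0x90
After byte 2 (0xEA): reg=0x61
After byte 3 (0x49): reg=0xD8
After byte 4 (0x08): reg=0x3E
After byte 5 (0xCE): reg=0xDE
After byte 6 (0xD3): reg=0x23
After byte 7 (0x8A): reg=0x56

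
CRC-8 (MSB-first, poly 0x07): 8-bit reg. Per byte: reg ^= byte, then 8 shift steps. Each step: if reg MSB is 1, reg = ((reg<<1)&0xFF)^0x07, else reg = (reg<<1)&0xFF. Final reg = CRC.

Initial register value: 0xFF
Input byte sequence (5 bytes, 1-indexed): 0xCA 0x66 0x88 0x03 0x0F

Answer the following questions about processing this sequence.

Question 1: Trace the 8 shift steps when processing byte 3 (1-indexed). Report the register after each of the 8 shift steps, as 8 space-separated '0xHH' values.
After byte 1 (0xCA): reg=0x8B
After byte 2 (0x66): reg=0x8D
Register before byte 3: 0x8D
After XOR with byte 0x88: 0x05

Answer: 0x0A 0x14 0x28 0x50 0xA0 0x47 0x8E 0x1B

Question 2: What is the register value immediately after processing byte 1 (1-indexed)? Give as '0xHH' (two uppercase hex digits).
After byte 1 (0xCA): reg=0x8B

Answer: 0x8B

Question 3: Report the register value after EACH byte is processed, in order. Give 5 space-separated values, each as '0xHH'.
0x8B 0x8D 0x1B 0x48 0xD2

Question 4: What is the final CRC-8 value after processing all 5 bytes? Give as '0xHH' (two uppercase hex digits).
Answer: 0xD2

Derivation:
After byte 1 (0xCA): reg=0x8B
After byte 2 (0x66): reg=0x8D
After byte 3 (0x88): reg=0x1B
After byte 4 (0x03): reg=0x48
After byte 5 (0x0F): reg=0xD2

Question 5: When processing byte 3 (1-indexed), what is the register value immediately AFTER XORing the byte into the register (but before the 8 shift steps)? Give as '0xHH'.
Answer: 0x05

Derivation:
Register before byte 3: 0x8D
Byte 3: 0x88
0x8D XOR 0x88 = 0x05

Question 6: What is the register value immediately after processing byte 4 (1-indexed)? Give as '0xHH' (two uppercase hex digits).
Answer: 0x48

Derivation:
After byte 1 (0xCA): reg=0x8B
After byte 2 (0x66): reg=0x8D
After byte 3 (0x88): reg=0x1B
After byte 4 (0x03): reg=0x48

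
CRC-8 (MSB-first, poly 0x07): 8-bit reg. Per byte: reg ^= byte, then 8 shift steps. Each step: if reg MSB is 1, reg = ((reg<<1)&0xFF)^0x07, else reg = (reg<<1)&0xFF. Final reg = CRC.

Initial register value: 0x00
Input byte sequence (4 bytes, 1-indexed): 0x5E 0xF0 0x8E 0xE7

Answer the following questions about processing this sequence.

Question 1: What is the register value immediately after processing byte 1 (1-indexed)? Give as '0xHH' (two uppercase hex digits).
After byte 1 (0x5E): reg=0x9D

Answer: 0x9D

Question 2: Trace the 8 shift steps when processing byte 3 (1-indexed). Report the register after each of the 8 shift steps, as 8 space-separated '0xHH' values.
After byte 1 (0x5E): reg=0x9D
After byte 2 (0xF0): reg=0x04
Register before byte 3: 0x04
After XOR with byte 0x8E: 0x8A

Answer: 0x13 0x26 0x4C 0x98 0x37 0x6E 0xDC 0xBF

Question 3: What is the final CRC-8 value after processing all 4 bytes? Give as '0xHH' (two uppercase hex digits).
Answer: 0x8F

Derivation:
After byte 1 (0x5E): reg=0x9D
After byte 2 (0xF0): reg=0x04
After byte 3 (0x8E): reg=0xBF
After byte 4 (0xE7): reg=0x8F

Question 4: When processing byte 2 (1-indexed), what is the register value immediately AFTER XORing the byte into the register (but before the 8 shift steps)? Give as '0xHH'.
Answer: 0x6D

Derivation:
Register before byte 2: 0x9D
Byte 2: 0xF0
0x9D XOR 0xF0 = 0x6D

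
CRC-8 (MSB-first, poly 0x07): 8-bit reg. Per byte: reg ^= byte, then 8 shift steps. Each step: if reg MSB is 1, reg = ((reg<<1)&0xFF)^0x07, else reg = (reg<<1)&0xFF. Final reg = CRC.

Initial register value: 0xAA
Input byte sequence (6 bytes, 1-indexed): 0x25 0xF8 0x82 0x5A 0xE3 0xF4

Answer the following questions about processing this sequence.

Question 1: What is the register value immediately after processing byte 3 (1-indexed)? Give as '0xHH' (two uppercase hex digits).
After byte 1 (0x25): reg=0xA4
After byte 2 (0xF8): reg=0x93
After byte 3 (0x82): reg=0x77

Answer: 0x77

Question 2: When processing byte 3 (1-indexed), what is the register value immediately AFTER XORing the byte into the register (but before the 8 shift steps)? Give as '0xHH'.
Answer: 0x11

Derivation:
Register before byte 3: 0x93
Byte 3: 0x82
0x93 XOR 0x82 = 0x11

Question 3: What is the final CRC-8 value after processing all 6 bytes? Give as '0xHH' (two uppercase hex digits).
After byte 1 (0x25): reg=0xA4
After byte 2 (0xF8): reg=0x93
After byte 3 (0x82): reg=0x77
After byte 4 (0x5A): reg=0xC3
After byte 5 (0xE3): reg=0xE0
After byte 6 (0xF4): reg=0x6C

Answer: 0x6C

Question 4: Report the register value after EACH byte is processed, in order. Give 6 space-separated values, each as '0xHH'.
0xA4 0x93 0x77 0xC3 0xE0 0x6C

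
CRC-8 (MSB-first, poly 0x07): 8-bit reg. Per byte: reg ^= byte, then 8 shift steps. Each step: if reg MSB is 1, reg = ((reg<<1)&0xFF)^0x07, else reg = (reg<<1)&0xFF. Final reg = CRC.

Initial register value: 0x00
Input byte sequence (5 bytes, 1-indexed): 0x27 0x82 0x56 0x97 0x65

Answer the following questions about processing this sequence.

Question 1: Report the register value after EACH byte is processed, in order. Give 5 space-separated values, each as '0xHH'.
0xF5 0x42 0x6C 0xEF 0xBF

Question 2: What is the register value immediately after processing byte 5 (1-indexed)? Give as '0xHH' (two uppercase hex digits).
After byte 1 (0x27): reg=0xF5
After byte 2 (0x82): reg=0x42
After byte 3 (0x56): reg=0x6C
After byte 4 (0x97): reg=0xEF
After byte 5 (0x65): reg=0xBF

Answer: 0xBF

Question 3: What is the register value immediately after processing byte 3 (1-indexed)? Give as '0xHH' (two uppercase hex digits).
Answer: 0x6C

Derivation:
After byte 1 (0x27): reg=0xF5
After byte 2 (0x82): reg=0x42
After byte 3 (0x56): reg=0x6C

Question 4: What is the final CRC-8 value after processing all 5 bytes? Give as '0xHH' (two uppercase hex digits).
Answer: 0xBF

Derivation:
After byte 1 (0x27): reg=0xF5
After byte 2 (0x82): reg=0x42
After byte 3 (0x56): reg=0x6C
After byte 4 (0x97): reg=0xEF
After byte 5 (0x65): reg=0xBF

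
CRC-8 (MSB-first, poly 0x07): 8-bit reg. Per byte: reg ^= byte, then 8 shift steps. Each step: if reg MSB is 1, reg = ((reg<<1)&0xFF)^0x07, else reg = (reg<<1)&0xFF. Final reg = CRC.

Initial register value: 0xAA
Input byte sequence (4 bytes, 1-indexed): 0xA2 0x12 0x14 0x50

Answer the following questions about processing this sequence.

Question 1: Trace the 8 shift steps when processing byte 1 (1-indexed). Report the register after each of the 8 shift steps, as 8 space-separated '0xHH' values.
Answer: 0x10 0x20 0x40 0x80 0x07 0x0E 0x1C 0x38

Derivation:
Register before byte 1: 0xAA
After XOR with byte 0xA2: 0x08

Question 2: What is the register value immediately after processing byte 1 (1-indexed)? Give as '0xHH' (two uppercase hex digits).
After byte 1 (0xA2): reg=0x38

Answer: 0x38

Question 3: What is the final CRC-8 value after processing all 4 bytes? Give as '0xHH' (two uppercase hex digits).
Answer: 0x70

Derivation:
After byte 1 (0xA2): reg=0x38
After byte 2 (0x12): reg=0xD6
After byte 3 (0x14): reg=0x40
After byte 4 (0x50): reg=0x70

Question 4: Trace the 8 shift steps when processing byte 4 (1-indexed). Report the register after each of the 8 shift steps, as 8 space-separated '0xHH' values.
Answer: 0x20 0x40 0x80 0x07 0x0E 0x1C 0x38 0x70

Derivation:
After byte 1 (0xA2): reg=0x38
After byte 2 (0x12): reg=0xD6
After byte 3 (0x14): reg=0x40
Register before byte 4: 0x40
After XOR with byte 0x50: 0x10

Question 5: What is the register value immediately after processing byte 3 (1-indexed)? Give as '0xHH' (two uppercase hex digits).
Answer: 0x40

Derivation:
After byte 1 (0xA2): reg=0x38
After byte 2 (0x12): reg=0xD6
After byte 3 (0x14): reg=0x40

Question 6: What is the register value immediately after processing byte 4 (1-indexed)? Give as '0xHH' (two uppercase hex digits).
After byte 1 (0xA2): reg=0x38
After byte 2 (0x12): reg=0xD6
After byte 3 (0x14): reg=0x40
After byte 4 (0x50): reg=0x70

Answer: 0x70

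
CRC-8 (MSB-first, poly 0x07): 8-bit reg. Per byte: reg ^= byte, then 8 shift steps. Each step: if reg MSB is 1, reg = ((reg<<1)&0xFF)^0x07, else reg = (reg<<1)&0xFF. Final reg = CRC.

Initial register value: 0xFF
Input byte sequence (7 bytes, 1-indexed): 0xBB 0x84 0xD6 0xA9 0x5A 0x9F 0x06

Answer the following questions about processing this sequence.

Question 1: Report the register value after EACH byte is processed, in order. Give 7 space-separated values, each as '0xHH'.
0xDB 0x9A 0xE3 0xF1 0x58 0x5B 0x94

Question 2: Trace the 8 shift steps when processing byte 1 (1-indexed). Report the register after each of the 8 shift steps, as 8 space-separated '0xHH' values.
Answer: 0x88 0x17 0x2E 0x5C 0xB8 0x77 0xEE 0xDB

Derivation:
Register before byte 1: 0xFF
After XOR with byte 0xBB: 0x44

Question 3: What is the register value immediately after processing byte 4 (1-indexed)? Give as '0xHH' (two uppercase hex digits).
After byte 1 (0xBB): reg=0xDB
After byte 2 (0x84): reg=0x9A
After byte 3 (0xD6): reg=0xE3
After byte 4 (0xA9): reg=0xF1

Answer: 0xF1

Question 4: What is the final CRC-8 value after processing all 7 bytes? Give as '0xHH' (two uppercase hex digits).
Answer: 0x94

Derivation:
After byte 1 (0xBB): reg=0xDB
After byte 2 (0x84): reg=0x9A
After byte 3 (0xD6): reg=0xE3
After byte 4 (0xA9): reg=0xF1
After byte 5 (0x5A): reg=0x58
After byte 6 (0x9F): reg=0x5B
After byte 7 (0x06): reg=0x94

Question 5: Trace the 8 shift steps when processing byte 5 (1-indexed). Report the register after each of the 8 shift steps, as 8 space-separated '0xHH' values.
Answer: 0x51 0xA2 0x43 0x86 0x0B 0x16 0x2C 0x58

Derivation:
After byte 1 (0xBB): reg=0xDB
After byte 2 (0x84): reg=0x9A
After byte 3 (0xD6): reg=0xE3
After byte 4 (0xA9): reg=0xF1
Register before byte 5: 0xF1
After XOR with byte 0x5A: 0xAB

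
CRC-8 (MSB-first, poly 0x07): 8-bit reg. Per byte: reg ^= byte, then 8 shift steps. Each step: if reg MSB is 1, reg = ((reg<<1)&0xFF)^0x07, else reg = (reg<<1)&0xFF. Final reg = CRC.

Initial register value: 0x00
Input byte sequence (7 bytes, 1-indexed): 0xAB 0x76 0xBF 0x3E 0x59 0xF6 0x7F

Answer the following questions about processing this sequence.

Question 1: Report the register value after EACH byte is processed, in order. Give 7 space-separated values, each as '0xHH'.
0x58 0xCA 0x4C 0x59 0x00 0xCC 0x10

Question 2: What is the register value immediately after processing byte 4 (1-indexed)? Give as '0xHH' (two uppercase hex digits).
Answer: 0x59

Derivation:
After byte 1 (0xAB): reg=0x58
After byte 2 (0x76): reg=0xCA
After byte 3 (0xBF): reg=0x4C
After byte 4 (0x3E): reg=0x59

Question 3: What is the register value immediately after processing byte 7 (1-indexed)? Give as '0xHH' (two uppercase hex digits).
Answer: 0x10

Derivation:
After byte 1 (0xAB): reg=0x58
After byte 2 (0x76): reg=0xCA
After byte 3 (0xBF): reg=0x4C
After byte 4 (0x3E): reg=0x59
After byte 5 (0x59): reg=0x00
After byte 6 (0xF6): reg=0xCC
After byte 7 (0x7F): reg=0x10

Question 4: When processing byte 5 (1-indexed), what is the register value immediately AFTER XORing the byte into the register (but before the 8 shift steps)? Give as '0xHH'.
Register before byte 5: 0x59
Byte 5: 0x59
0x59 XOR 0x59 = 0x00

Answer: 0x00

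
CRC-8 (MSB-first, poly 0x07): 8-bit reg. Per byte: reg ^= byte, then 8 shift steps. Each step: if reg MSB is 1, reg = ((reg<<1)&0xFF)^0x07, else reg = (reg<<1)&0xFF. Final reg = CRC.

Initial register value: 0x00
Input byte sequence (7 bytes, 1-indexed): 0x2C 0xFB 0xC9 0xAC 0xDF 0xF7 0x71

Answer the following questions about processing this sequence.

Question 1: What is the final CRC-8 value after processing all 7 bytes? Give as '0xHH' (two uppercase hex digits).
After byte 1 (0x2C): reg=0xC4
After byte 2 (0xFB): reg=0xBD
After byte 3 (0xC9): reg=0x4B
After byte 4 (0xAC): reg=0xBB
After byte 5 (0xDF): reg=0x3B
After byte 6 (0xF7): reg=0x6A
After byte 7 (0x71): reg=0x41

Answer: 0x41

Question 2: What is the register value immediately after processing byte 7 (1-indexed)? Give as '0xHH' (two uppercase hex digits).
Answer: 0x41

Derivation:
After byte 1 (0x2C): reg=0xC4
After byte 2 (0xFB): reg=0xBD
After byte 3 (0xC9): reg=0x4B
After byte 4 (0xAC): reg=0xBB
After byte 5 (0xDF): reg=0x3B
After byte 6 (0xF7): reg=0x6A
After byte 7 (0x71): reg=0x41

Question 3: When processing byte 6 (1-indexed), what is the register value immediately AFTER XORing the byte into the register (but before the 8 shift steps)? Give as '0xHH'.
Register before byte 6: 0x3B
Byte 6: 0xF7
0x3B XOR 0xF7 = 0xCC

Answer: 0xCC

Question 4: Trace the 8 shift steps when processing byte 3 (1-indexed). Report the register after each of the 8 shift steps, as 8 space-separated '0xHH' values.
Answer: 0xE8 0xD7 0xA9 0x55 0xAA 0x53 0xA6 0x4B

Derivation:
After byte 1 (0x2C): reg=0xC4
After byte 2 (0xFB): reg=0xBD
Register before byte 3: 0xBD
After XOR with byte 0xC9: 0x74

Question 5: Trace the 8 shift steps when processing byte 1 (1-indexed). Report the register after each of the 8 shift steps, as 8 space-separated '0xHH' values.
Register before byte 1: 0x00
After XOR with byte 0x2C: 0x2C

Answer: 0x58 0xB0 0x67 0xCE 0x9B 0x31 0x62 0xC4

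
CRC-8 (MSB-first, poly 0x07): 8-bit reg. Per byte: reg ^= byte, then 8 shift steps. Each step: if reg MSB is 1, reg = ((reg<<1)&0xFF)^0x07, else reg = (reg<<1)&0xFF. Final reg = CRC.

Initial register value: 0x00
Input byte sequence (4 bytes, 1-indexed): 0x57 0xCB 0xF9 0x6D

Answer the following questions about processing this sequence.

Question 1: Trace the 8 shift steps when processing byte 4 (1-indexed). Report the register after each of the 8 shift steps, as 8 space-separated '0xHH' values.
After byte 1 (0x57): reg=0xA2
After byte 2 (0xCB): reg=0x18
After byte 3 (0xF9): reg=0xA9
Register before byte 4: 0xA9
After XOR with byte 0x6D: 0xC4

Answer: 0x8F 0x19 0x32 0x64 0xC8 0x97 0x29 0x52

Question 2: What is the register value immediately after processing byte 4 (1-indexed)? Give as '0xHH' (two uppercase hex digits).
Answer: 0x52

Derivation:
After byte 1 (0x57): reg=0xA2
After byte 2 (0xCB): reg=0x18
After byte 3 (0xF9): reg=0xA9
After byte 4 (0x6D): reg=0x52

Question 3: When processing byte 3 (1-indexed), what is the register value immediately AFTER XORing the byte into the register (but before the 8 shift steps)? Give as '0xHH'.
Register before byte 3: 0x18
Byte 3: 0xF9
0x18 XOR 0xF9 = 0xE1

Answer: 0xE1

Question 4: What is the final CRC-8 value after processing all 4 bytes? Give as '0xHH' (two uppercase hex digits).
After byte 1 (0x57): reg=0xA2
After byte 2 (0xCB): reg=0x18
After byte 3 (0xF9): reg=0xA9
After byte 4 (0x6D): reg=0x52

Answer: 0x52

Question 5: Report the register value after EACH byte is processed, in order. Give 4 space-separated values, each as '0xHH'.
0xA2 0x18 0xA9 0x52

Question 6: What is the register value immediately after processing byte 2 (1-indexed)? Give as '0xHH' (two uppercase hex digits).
Answer: 0x18

Derivation:
After byte 1 (0x57): reg=0xA2
After byte 2 (0xCB): reg=0x18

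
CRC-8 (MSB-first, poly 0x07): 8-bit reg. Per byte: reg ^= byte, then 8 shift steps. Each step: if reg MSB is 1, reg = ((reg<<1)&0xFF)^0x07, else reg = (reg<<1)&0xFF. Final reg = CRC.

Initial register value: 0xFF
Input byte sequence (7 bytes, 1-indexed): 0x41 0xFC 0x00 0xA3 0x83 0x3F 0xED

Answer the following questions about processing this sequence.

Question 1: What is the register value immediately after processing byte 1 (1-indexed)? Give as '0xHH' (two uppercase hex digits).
Answer: 0x33

Derivation:
After byte 1 (0x41): reg=0x33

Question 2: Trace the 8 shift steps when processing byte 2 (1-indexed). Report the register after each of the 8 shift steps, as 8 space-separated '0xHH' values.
After byte 1 (0x41): reg=0x33
Register before byte 2: 0x33
After XOR with byte 0xFC: 0xCF

Answer: 0x99 0x35 0x6A 0xD4 0xAF 0x59 0xB2 0x63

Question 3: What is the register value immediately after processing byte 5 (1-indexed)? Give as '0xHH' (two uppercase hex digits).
After byte 1 (0x41): reg=0x33
After byte 2 (0xFC): reg=0x63
After byte 3 (0x00): reg=0x2E
After byte 4 (0xA3): reg=0xAA
After byte 5 (0x83): reg=0xDF

Answer: 0xDF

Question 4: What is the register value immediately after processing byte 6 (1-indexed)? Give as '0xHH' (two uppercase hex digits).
Answer: 0xAE

Derivation:
After byte 1 (0x41): reg=0x33
After byte 2 (0xFC): reg=0x63
After byte 3 (0x00): reg=0x2E
After byte 4 (0xA3): reg=0xAA
After byte 5 (0x83): reg=0xDF
After byte 6 (0x3F): reg=0xAE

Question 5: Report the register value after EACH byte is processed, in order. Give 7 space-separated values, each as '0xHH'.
0x33 0x63 0x2E 0xAA 0xDF 0xAE 0xCE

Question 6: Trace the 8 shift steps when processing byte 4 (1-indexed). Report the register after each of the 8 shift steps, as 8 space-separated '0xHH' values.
After byte 1 (0x41): reg=0x33
After byte 2 (0xFC): reg=0x63
After byte 3 (0x00): reg=0x2E
Register before byte 4: 0x2E
After XOR with byte 0xA3: 0x8D

Answer: 0x1D 0x3A 0x74 0xE8 0xD7 0xA9 0x55 0xAA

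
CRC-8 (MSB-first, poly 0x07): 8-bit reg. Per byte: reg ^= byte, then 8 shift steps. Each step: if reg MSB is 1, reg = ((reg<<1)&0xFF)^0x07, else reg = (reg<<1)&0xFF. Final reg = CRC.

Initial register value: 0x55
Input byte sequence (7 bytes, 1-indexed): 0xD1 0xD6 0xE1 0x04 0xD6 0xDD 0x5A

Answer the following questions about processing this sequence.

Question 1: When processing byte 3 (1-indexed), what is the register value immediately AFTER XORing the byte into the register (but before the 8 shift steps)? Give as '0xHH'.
Register before byte 3: 0xCE
Byte 3: 0xE1
0xCE XOR 0xE1 = 0x2F

Answer: 0x2F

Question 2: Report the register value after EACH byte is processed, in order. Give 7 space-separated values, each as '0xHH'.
0x95 0xCE 0xCD 0x71 0x7C 0x6E 0x8C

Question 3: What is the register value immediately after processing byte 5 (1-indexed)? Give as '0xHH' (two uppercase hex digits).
Answer: 0x7C

Derivation:
After byte 1 (0xD1): reg=0x95
After byte 2 (0xD6): reg=0xCE
After byte 3 (0xE1): reg=0xCD
After byte 4 (0x04): reg=0x71
After byte 5 (0xD6): reg=0x7C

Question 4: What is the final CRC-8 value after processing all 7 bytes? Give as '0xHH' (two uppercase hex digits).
After byte 1 (0xD1): reg=0x95
After byte 2 (0xD6): reg=0xCE
After byte 3 (0xE1): reg=0xCD
After byte 4 (0x04): reg=0x71
After byte 5 (0xD6): reg=0x7C
After byte 6 (0xDD): reg=0x6E
After byte 7 (0x5A): reg=0x8C

Answer: 0x8C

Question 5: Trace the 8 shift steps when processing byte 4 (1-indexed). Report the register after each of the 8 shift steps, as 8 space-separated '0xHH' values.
Answer: 0x95 0x2D 0x5A 0xB4 0x6F 0xDE 0xBB 0x71

Derivation:
After byte 1 (0xD1): reg=0x95
After byte 2 (0xD6): reg=0xCE
After byte 3 (0xE1): reg=0xCD
Register before byte 4: 0xCD
After XOR with byte 0x04: 0xC9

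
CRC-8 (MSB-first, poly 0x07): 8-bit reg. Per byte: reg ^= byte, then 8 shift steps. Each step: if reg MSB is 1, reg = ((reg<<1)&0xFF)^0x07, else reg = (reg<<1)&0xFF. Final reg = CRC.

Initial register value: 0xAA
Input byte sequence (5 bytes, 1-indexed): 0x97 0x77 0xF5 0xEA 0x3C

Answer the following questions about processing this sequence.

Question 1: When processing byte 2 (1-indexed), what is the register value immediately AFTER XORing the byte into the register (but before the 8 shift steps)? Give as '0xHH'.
Register before byte 2: 0xB3
Byte 2: 0x77
0xB3 XOR 0x77 = 0xC4

Answer: 0xC4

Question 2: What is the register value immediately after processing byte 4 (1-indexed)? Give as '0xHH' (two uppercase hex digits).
After byte 1 (0x97): reg=0xB3
After byte 2 (0x77): reg=0x52
After byte 3 (0xF5): reg=0x7C
After byte 4 (0xEA): reg=0xEB

Answer: 0xEB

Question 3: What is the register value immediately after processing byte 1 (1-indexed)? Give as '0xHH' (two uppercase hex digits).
Answer: 0xB3

Derivation:
After byte 1 (0x97): reg=0xB3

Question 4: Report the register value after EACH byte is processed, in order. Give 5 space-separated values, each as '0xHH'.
0xB3 0x52 0x7C 0xEB 0x2B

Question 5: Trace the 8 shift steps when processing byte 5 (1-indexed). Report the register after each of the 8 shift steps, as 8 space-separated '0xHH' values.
Answer: 0xA9 0x55 0xAA 0x53 0xA6 0x4B 0x96 0x2B

Derivation:
After byte 1 (0x97): reg=0xB3
After byte 2 (0x77): reg=0x52
After byte 3 (0xF5): reg=0x7C
After byte 4 (0xEA): reg=0xEB
Register before byte 5: 0xEB
After XOR with byte 0x3C: 0xD7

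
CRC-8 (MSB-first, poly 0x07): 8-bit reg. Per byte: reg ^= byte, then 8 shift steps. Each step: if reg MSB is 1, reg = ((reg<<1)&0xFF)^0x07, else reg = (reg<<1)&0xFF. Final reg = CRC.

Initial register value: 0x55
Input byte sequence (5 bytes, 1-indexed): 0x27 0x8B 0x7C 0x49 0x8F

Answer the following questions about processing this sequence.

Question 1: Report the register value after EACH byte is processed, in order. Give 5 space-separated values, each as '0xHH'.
0x59 0x30 0xE3 0x5F 0x3E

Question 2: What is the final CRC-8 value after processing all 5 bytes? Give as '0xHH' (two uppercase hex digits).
After byte 1 (0x27): reg=0x59
After byte 2 (0x8B): reg=0x30
After byte 3 (0x7C): reg=0xE3
After byte 4 (0x49): reg=0x5F
After byte 5 (0x8F): reg=0x3E

Answer: 0x3E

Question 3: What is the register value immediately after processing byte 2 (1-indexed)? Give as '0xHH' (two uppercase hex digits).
After byte 1 (0x27): reg=0x59
After byte 2 (0x8B): reg=0x30

Answer: 0x30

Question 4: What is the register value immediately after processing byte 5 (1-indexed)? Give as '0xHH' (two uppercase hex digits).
After byte 1 (0x27): reg=0x59
After byte 2 (0x8B): reg=0x30
After byte 3 (0x7C): reg=0xE3
After byte 4 (0x49): reg=0x5F
After byte 5 (0x8F): reg=0x3E

Answer: 0x3E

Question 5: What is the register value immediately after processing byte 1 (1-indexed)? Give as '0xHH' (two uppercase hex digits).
Answer: 0x59

Derivation:
After byte 1 (0x27): reg=0x59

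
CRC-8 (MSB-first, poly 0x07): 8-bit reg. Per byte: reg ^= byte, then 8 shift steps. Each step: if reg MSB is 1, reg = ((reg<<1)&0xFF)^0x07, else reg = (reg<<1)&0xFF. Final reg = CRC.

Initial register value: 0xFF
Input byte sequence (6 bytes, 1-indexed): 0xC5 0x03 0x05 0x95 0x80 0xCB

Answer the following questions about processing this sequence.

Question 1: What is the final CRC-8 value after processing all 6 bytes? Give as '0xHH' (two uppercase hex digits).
Answer: 0xF0

Derivation:
After byte 1 (0xC5): reg=0xA6
After byte 2 (0x03): reg=0x72
After byte 3 (0x05): reg=0x42
After byte 4 (0x95): reg=0x2B
After byte 5 (0x80): reg=0x58
After byte 6 (0xCB): reg=0xF0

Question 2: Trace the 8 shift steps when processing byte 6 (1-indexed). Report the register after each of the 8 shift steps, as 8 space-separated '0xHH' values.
After byte 1 (0xC5): reg=0xA6
After byte 2 (0x03): reg=0x72
After byte 3 (0x05): reg=0x42
After byte 4 (0x95): reg=0x2B
After byte 5 (0x80): reg=0x58
Register before byte 6: 0x58
After XOR with byte 0xCB: 0x93

Answer: 0x21 0x42 0x84 0x0F 0x1E 0x3C 0x78 0xF0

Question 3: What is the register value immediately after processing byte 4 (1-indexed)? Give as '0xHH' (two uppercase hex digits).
After byte 1 (0xC5): reg=0xA6
After byte 2 (0x03): reg=0x72
After byte 3 (0x05): reg=0x42
After byte 4 (0x95): reg=0x2B

Answer: 0x2B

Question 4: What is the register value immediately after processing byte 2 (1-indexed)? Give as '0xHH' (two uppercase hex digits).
After byte 1 (0xC5): reg=0xA6
After byte 2 (0x03): reg=0x72

Answer: 0x72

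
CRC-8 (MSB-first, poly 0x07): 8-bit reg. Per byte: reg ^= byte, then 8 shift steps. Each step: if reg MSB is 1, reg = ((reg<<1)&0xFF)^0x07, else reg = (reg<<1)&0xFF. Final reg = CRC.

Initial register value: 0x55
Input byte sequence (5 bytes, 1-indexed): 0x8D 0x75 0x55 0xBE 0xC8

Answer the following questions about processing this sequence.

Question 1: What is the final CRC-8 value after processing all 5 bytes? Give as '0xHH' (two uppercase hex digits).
Answer: 0x03

Derivation:
After byte 1 (0x8D): reg=0x06
After byte 2 (0x75): reg=0x5E
After byte 3 (0x55): reg=0x31
After byte 4 (0xBE): reg=0xA4
After byte 5 (0xC8): reg=0x03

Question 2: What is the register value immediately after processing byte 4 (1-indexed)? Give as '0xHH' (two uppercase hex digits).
Answer: 0xA4

Derivation:
After byte 1 (0x8D): reg=0x06
After byte 2 (0x75): reg=0x5E
After byte 3 (0x55): reg=0x31
After byte 4 (0xBE): reg=0xA4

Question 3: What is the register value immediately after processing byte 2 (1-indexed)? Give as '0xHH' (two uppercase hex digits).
After byte 1 (0x8D): reg=0x06
After byte 2 (0x75): reg=0x5E

Answer: 0x5E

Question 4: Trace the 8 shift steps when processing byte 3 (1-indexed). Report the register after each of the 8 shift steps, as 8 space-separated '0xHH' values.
Answer: 0x16 0x2C 0x58 0xB0 0x67 0xCE 0x9B 0x31

Derivation:
After byte 1 (0x8D): reg=0x06
After byte 2 (0x75): reg=0x5E
Register before byte 3: 0x5E
After XOR with byte 0x55: 0x0B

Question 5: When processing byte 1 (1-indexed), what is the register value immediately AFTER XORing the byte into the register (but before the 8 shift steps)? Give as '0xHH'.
Answer: 0xD8

Derivation:
Register before byte 1: 0x55
Byte 1: 0x8D
0x55 XOR 0x8D = 0xD8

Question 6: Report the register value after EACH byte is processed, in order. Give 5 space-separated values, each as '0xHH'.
0x06 0x5E 0x31 0xA4 0x03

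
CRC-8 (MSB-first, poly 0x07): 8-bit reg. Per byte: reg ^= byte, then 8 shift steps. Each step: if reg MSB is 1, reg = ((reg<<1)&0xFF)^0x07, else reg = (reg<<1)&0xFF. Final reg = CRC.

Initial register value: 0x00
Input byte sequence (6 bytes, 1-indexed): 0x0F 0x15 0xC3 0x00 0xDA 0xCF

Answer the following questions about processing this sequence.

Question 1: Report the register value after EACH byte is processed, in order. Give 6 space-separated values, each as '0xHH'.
0x2D 0xA8 0x16 0x62 0x21 0x84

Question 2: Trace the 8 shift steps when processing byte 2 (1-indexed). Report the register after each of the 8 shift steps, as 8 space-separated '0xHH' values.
After byte 1 (0x0F): reg=0x2D
Register before byte 2: 0x2D
After XOR with byte 0x15: 0x38

Answer: 0x70 0xE0 0xC7 0x89 0x15 0x2A 0x54 0xA8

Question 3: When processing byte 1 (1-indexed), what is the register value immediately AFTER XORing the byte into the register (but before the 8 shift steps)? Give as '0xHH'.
Register before byte 1: 0x00
Byte 1: 0x0F
0x00 XOR 0x0F = 0x0F

Answer: 0x0F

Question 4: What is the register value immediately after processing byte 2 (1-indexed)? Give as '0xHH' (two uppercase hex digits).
Answer: 0xA8

Derivation:
After byte 1 (0x0F): reg=0x2D
After byte 2 (0x15): reg=0xA8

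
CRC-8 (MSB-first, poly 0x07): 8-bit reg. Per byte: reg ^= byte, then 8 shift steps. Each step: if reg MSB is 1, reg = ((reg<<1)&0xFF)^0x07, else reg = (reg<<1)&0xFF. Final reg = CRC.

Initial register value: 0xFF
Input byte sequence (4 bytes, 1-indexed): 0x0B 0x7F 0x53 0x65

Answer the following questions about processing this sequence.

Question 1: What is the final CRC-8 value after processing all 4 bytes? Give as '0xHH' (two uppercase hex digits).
After byte 1 (0x0B): reg=0xC2
After byte 2 (0x7F): reg=0x3A
After byte 3 (0x53): reg=0x18
After byte 4 (0x65): reg=0x74

Answer: 0x74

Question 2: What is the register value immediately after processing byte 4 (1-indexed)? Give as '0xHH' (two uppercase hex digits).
Answer: 0x74

Derivation:
After byte 1 (0x0B): reg=0xC2
After byte 2 (0x7F): reg=0x3A
After byte 3 (0x53): reg=0x18
After byte 4 (0x65): reg=0x74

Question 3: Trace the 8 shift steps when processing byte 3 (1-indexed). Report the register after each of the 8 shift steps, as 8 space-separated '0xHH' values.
Answer: 0xD2 0xA3 0x41 0x82 0x03 0x06 0x0C 0x18

Derivation:
After byte 1 (0x0B): reg=0xC2
After byte 2 (0x7F): reg=0x3A
Register before byte 3: 0x3A
After XOR with byte 0x53: 0x69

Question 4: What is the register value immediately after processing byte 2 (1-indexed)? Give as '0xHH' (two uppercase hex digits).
After byte 1 (0x0B): reg=0xC2
After byte 2 (0x7F): reg=0x3A

Answer: 0x3A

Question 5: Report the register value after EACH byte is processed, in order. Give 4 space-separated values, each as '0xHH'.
0xC2 0x3A 0x18 0x74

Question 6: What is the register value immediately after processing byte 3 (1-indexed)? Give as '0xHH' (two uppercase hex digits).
Answer: 0x18

Derivation:
After byte 1 (0x0B): reg=0xC2
After byte 2 (0x7F): reg=0x3A
After byte 3 (0x53): reg=0x18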